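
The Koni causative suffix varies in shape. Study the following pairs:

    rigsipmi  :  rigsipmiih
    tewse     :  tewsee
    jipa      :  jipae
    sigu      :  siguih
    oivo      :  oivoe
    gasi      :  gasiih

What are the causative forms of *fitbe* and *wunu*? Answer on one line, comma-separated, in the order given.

The pattern is height harmony: -ih when the last vowel of the stem is a high vowel (*rigsipmi*, *sigu*, *gasi*); -e when the last vowel of the stem is a non-high vowel (*tewse*, *jipa*, *oivo*).
*fitbe*: last vowel = /e/, a non-high vowel → -e → *fitbee*.
The last vowel of *wunu* is /u/, which is a high vowel, so the suffix is -ih, giving *wunuih*.

fitbee, wunuih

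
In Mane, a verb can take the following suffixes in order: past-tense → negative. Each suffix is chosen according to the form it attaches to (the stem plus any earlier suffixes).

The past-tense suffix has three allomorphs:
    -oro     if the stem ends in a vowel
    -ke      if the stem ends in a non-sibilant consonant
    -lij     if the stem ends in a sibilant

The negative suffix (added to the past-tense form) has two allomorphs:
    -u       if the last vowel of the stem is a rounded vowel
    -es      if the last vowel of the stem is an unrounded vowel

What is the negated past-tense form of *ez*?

ezlijes

*ez*: final sound = /z/, a sibilant → -lij → *ezlij*.
The past-tense form *ezlij*: last vowel = /i/, an unrounded vowel → -es → *ezlijes*.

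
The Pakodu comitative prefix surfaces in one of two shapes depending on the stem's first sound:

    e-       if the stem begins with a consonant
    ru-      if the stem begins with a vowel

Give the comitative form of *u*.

*u* — first sound /u/ (a vowel) → ru- → *ruu*.

ruu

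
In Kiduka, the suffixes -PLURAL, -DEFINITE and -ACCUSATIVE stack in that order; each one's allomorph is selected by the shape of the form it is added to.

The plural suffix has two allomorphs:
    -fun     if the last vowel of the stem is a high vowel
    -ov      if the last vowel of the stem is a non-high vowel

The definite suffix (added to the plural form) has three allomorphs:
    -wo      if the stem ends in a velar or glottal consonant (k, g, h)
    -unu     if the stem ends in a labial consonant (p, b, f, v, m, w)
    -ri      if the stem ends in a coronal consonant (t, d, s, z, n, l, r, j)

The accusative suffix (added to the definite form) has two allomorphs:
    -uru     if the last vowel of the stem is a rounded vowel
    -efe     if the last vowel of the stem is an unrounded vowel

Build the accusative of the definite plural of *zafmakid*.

Since the last vowel of *zafmakid* is /i/ (a high vowel), it takes -fun, giving *zafmakidfun*.
The plural form *zafmakidfun*: final consonant = /n/, coronal → -ri → *zafmakidfunri*.
The definite form *zafmakidfunri*: last vowel = /i/, an unrounded vowel → -efe → *zafmakidfunriefe*.

zafmakidfunriefe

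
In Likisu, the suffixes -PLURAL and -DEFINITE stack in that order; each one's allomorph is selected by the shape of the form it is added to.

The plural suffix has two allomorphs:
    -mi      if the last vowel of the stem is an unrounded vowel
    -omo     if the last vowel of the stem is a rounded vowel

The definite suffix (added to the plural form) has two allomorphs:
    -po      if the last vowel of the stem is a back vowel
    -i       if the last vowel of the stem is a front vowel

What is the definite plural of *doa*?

The last vowel of *doa* is /a/, which is an unrounded vowel, so the plural suffix is -mi, giving *doami*.
The plural form *doami*: last vowel = /i/, a front vowel → -i → *doamii*.

doamii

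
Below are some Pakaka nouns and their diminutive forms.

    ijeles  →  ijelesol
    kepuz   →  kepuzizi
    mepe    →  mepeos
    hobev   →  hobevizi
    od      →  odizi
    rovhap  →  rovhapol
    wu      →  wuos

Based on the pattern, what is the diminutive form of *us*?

The alternation tracks the final sound of the stem — -ol when the stem ends in a voiceless consonant (*ijeles*, *rovhap*); -izi when the stem ends in a voiced consonant (*kepuz*, *hobev*, *od*); -os when the stem ends in a vowel (*mepe*, *wu*).
Since the final sound of *us* is /s/ (a voiceless consonant), it takes -ol, giving *usol*.

usol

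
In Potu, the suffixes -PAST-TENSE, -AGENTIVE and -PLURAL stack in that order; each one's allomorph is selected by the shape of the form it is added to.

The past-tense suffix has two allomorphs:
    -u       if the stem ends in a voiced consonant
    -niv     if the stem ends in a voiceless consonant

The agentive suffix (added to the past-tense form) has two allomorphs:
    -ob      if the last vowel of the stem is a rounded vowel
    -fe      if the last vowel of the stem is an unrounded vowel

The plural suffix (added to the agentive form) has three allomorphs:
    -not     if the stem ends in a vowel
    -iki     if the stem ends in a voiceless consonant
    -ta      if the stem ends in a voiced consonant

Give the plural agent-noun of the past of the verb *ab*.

abuobta

*ab*: final consonant = /b/, voiced → -u → *abu*.
The last vowel of the past-tense form *abu* is /u/, which is a rounded vowel, so the agentive suffix is -ob, giving *abuob*.
The agentive form *abuob*: final sound = /b/, a voiced consonant → -ta → *abuobta*.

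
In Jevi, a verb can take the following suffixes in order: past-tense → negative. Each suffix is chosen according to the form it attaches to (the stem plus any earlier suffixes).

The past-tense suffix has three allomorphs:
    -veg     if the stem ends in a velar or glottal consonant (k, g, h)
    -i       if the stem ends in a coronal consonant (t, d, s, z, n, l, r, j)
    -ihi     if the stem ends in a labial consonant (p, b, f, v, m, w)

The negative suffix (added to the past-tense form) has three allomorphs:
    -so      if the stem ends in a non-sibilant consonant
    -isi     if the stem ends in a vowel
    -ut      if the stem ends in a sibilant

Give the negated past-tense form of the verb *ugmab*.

Since the final consonant of *ugmab* is /b/ (labial), it takes -ihi, giving *ugmabihi*.
The past-tense form *ugmabihi*: final sound = /i/, a vowel → -isi → *ugmabihiisi*.

ugmabihiisi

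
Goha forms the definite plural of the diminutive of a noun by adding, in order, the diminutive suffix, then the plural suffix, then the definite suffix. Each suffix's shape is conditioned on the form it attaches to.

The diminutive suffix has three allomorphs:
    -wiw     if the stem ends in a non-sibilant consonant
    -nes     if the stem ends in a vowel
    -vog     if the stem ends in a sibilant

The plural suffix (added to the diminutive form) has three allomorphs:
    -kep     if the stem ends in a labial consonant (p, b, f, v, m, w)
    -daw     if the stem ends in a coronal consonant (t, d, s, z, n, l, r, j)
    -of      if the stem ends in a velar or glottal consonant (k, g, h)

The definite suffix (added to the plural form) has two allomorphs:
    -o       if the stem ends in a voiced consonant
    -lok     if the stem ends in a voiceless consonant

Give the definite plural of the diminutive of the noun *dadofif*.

dadofifwiwkeplok

The final sound of *dadofif* is /f/, which is a non-sibilant consonant, so the diminutive suffix is -wiw, giving *dadofifwiw*.
The diminutive form *dadofifwiw*: final consonant = /w/, labial → -kep → *dadofifwiwkep*.
The plural form *dadofifwiwkep* — final consonant /p/ (voiceless) → -lok → *dadofifwiwkeplok*.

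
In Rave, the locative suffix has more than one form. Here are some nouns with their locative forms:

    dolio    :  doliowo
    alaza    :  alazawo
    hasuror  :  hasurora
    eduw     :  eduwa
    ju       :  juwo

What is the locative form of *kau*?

kauwo

The suffix is conditioned by the final sound: -a when the stem ends in a consonant (*hasuror*, *eduw*); -wo when the stem ends in a vowel (*dolio*, *alaza*, *ju*).
The final sound of *kau* is /u/, which is a vowel, so the suffix is -wo, giving *kauwo*.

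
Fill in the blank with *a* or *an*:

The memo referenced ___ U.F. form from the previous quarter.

a

The indefinite article is chosen by the initial *sound* of the following word, not its spelling.
The initialism *U.F.* is read letter by letter; the first letter, U, is pronounced /juː/, which begins with a consonant sound.
So the article is *a*: The memo referenced a U.F. form from the previous quarter.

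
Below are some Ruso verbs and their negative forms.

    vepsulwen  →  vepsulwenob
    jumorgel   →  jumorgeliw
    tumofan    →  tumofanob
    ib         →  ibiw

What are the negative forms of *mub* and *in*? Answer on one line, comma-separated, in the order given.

Looking at the final consonant of each stem: -ob when the stem ends in a nasal (*vepsulwen*, *tumofan*); -iw when the stem ends in a non-nasal consonant (*jumorgel*, *ib*).
*mub* — final consonant /b/ (non-nasal) → -iw → *mubiw*.
Since the final consonant of *in* is /n/ (a nasal), it takes -ob, giving *inob*.

mubiw, inob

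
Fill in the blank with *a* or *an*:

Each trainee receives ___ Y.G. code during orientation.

The indefinite article is chosen by the initial *sound* of the following word, not its spelling.
The initialism *Y.G.* is read letter by letter; the first letter, Y, is pronounced /waɪ/, which begins with a consonant sound.
So the article is *a*: Each trainee receives a Y.G. code during orientation.

a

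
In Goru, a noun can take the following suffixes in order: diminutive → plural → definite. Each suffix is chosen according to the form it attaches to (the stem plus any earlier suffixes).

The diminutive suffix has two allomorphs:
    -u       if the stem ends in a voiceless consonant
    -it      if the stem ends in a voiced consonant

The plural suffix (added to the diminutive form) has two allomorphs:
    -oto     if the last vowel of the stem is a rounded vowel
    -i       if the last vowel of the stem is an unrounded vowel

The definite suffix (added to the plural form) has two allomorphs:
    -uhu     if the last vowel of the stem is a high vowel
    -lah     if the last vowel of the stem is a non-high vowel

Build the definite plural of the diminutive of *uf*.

The final consonant of *uf* is /f/, which is voiceless, so the diminutive suffix is -u, giving *ufu*.
The last vowel of the diminutive form *ufu* is /u/, which is a rounded vowel, so the plural suffix is -oto, giving *ufuoto*.
The plural form *ufuoto*: last vowel = /o/, a non-high vowel → -lah → *ufuotolah*.

ufuotolah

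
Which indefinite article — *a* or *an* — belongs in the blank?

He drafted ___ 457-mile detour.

a

The indefinite article is chosen by the initial *sound* of the following word, not its spelling.
The number *457* is spoken "four hundred …", beginning with /fɔr/ — a consonant sound.
So the article is *a*: He drafted a 457-mile detour.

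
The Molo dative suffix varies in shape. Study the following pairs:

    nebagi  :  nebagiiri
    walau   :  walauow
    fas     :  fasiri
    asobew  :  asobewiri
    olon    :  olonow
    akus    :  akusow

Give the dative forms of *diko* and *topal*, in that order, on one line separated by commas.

The alternation tracks the last vowel of the stem — -ow when the last vowel of the stem is a rounded vowel (*walau*, *olon*, *akus*); -iri when the last vowel of the stem is an unrounded vowel (*nebagi*, *fas*, *asobew*).
*diko* — last vowel /o/ (a rounded vowel) → -ow → *dikoow*.
*topal* — last vowel /a/ (an unrounded vowel) → -iri → *topaliri*.

dikoow, topaliri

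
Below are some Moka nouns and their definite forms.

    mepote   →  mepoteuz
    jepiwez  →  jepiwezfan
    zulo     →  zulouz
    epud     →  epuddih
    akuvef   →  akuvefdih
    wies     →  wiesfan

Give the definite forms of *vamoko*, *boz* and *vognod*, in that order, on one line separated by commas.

vamokouz, bozfan, vognoddih

The alternation tracks the final sound of the stem — -fan when the stem ends in a sibilant (*jepiwez*, *wies*); -dih when the stem ends in a non-sibilant consonant (*epud*, *akuvef*); -uz when the stem ends in a vowel (*mepote*, *zulo*).
Since the final sound of *vamoko* is /o/ (a vowel), it takes -uz, giving *vamokouz*.
Since the final sound of *boz* is /z/ (a sibilant), it takes -fan, giving *bozfan*.
*vognod* — final sound /d/ (a non-sibilant consonant) → -dih → *vognoddih*.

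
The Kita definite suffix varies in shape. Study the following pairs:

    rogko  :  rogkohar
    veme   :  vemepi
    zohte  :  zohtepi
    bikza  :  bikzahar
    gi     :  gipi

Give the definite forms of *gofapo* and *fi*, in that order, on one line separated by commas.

Looking at the last vowel of each stem: -pi when the last vowel of the stem is a front vowel (*veme*, *zohte*, *gi*); -har when the last vowel of the stem is a back vowel (*rogko*, *bikza*).
The last vowel of *gofapo* is /o/, which is a back vowel, so the suffix is -har, giving *gofapohar*.
*fi* — last vowel /i/ (a front vowel) → -pi → *fipi*.

gofapohar, fipi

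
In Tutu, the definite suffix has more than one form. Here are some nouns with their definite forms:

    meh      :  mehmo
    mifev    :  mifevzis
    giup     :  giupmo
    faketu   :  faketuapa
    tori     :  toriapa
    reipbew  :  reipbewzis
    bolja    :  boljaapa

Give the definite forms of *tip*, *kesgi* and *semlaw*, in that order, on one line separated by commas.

The alternation tracks the final sound of the stem — -mo when the stem ends in a voiceless consonant (*meh*, *giup*); -zis when the stem ends in a voiced consonant (*mifev*, *reipbew*); -apa when the stem ends in a vowel (*faketu*, *tori*, *bolja*).
The final sound of *tip* is /p/, which is a voiceless consonant, so the suffix is -mo, giving *tipmo*.
*kesgi*: final sound = /i/, a vowel → -apa → *kesgiapa*.
*semlaw*: final sound = /w/, a voiced consonant → -zis → *semlawzis*.

tipmo, kesgiapa, semlawzis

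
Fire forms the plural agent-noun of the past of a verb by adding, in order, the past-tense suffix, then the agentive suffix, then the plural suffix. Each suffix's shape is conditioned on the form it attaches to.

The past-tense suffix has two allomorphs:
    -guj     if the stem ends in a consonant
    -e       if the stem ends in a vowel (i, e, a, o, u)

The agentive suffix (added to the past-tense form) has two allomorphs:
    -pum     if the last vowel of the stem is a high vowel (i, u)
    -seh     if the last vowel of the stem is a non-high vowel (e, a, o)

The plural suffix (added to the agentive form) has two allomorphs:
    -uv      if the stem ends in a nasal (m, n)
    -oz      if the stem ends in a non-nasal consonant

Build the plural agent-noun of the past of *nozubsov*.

nozubsovgujpumuv

Since the final sound of *nozubsov* is /v/ (a consonant), it takes -guj, giving *nozubsovguj*.
The past-tense form *nozubsovguj*: last vowel = /u/, a high vowel → -pum → *nozubsovgujpum*.
The final consonant of the agentive form *nozubsovgujpum* is /m/, which is a nasal, so the plural suffix is -uv, giving *nozubsovgujpumuv*.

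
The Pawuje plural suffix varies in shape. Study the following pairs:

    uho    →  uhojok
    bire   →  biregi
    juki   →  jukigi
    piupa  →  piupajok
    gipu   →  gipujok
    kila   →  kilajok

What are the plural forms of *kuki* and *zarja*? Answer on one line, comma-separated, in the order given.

The alternation tracks the last vowel of the stem — -gi when the last vowel of the stem is a front vowel (*bire*, *juki*); -jok when the last vowel of the stem is a back vowel (*uho*, *piupa*, *gipu*, *kila*).
*kuki* — last vowel /i/ (a front vowel) → -gi → *kukigi*.
The last vowel of *zarja* is /a/, which is a back vowel, so the suffix is -jok, giving *zarjajok*.

kukigi, zarjajok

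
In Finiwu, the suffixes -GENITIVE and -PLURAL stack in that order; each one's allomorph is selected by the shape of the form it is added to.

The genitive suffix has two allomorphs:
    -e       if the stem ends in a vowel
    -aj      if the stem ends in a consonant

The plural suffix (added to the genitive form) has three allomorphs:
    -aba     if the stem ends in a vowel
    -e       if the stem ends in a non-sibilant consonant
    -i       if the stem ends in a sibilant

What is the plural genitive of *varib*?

varibaje

The final sound of *varib* is /b/, which is a consonant, so the genitive suffix is -aj, giving *varibaj*.
The genitive form *varibaj*: final sound = /j/, a non-sibilant consonant → -e → *varibaje*.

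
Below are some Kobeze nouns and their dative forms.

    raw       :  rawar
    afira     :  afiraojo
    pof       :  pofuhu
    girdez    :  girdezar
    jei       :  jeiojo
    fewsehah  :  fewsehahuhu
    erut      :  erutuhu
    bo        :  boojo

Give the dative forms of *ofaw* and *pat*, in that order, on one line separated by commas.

ofawar, patuhu

The pattern is voicing of the final sound: -uhu when the stem ends in a voiceless consonant (*pof*, *fewsehah*, *erut*); -ar when the stem ends in a voiced consonant (*raw*, *girdez*); -ojo when the stem ends in a vowel (*afira*, *jei*, *bo*).
The final sound of *ofaw* is /w/, which is a voiced consonant, so the suffix is -ar, giving *ofawar*.
The final sound of *pat* is /t/, which is a voiceless consonant, so the suffix is -uhu, giving *patuhu*.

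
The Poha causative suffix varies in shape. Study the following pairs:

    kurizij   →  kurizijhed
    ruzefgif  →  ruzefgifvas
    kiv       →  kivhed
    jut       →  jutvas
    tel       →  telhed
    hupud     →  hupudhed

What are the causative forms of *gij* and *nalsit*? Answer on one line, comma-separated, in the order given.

Looking at the final consonant of each stem: -vas when the stem ends in a voiceless consonant (*ruzefgif*, *jut*); -hed when the stem ends in a voiced consonant (*kurizij*, *kiv*, *tel*, *hupud*).
Since the final consonant of *gij* is /j/ (voiced), it takes -hed, giving *gijhed*.
*nalsit* — final consonant /t/ (voiceless) → -vas → *nalsitvas*.

gijhed, nalsitvas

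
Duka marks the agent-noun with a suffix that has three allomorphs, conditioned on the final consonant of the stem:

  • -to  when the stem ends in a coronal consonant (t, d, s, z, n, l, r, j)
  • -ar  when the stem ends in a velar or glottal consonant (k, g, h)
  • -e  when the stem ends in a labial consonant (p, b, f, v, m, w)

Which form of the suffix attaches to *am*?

Since the final consonant of *am* is /m/ (labial), it takes -e.

-e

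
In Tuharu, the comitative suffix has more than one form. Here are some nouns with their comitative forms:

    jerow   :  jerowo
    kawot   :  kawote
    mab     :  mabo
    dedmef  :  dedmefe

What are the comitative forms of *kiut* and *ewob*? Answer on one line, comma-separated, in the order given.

The suffix is conditioned by the final consonant: -e when the stem ends in a voiceless consonant (*kawot*, *dedmef*); -o when the stem ends in a voiced consonant (*jerow*, *mab*).
*kiut* — final consonant /t/ (voiceless) → -e → *kiute*.
*ewob* — final consonant /b/ (voiced) → -o → *ewobo*.

kiute, ewobo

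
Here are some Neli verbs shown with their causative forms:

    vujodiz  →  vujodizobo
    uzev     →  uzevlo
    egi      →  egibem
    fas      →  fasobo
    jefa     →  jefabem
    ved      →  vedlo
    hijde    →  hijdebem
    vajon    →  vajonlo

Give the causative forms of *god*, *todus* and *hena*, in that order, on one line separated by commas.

Looking at the final sound of each stem: -obo when the stem ends in a sibilant (*vujodiz*, *fas*); -lo when the stem ends in a non-sibilant consonant (*uzev*, *ved*, *vajon*); -bem when the stem ends in a vowel (*egi*, *jefa*, *hijde*).
*god*: final sound = /d/, a non-sibilant consonant → -lo → *godlo*.
*todus*: final sound = /s/, a sibilant → -obo → *todusobo*.
Since the final sound of *hena* is /a/ (a vowel), it takes -bem, giving *henabem*.

godlo, todusobo, henabem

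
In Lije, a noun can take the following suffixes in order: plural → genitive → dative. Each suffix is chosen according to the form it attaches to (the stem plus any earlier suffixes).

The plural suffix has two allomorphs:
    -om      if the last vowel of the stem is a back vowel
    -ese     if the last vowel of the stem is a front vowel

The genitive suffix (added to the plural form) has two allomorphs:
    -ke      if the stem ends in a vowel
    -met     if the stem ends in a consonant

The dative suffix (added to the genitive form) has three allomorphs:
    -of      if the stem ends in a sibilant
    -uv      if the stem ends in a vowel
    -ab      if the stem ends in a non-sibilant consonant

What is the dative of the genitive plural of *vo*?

*vo*: last vowel = /o/, a back vowel → -om → *voom*.
The plural form *voom*: final sound = /m/, a consonant → -met → *voommet*.
Since the final sound of the genitive form *voommet* is /t/ (a non-sibilant consonant), it takes -ab, giving *voommetab*.

voommetab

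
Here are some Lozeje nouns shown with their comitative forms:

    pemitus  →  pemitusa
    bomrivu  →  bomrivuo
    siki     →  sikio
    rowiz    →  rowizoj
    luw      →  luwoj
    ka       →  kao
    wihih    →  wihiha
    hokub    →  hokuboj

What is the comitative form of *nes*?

nesa

The alternation tracks the final sound of the stem — -a when the stem ends in a voiceless consonant (*pemitus*, *wihih*); -oj when the stem ends in a voiced consonant (*rowiz*, *luw*, *hokub*); -o when the stem ends in a vowel (*bomrivu*, *siki*, *ka*).
The final sound of *nes* is /s/, which is a voiceless consonant, so the suffix is -a, giving *nesa*.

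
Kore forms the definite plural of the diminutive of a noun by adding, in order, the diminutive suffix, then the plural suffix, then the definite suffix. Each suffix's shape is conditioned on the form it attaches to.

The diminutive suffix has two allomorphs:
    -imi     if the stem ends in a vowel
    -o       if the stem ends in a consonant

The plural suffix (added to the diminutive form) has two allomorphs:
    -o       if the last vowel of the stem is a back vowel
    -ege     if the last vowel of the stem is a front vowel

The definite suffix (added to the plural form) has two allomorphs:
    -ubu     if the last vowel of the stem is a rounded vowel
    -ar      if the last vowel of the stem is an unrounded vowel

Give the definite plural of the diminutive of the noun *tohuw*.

Since the final sound of *tohuw* is /w/ (a consonant), it takes -o, giving *tohuwo*.
The last vowel of the diminutive form *tohuwo* is /o/, which is a back vowel, so the plural suffix is -o, giving *tohuwoo*.
The last vowel of the plural form *tohuwoo* is /o/, which is a rounded vowel, so the definite suffix is -ubu, giving *tohuwooubu*.

tohuwooubu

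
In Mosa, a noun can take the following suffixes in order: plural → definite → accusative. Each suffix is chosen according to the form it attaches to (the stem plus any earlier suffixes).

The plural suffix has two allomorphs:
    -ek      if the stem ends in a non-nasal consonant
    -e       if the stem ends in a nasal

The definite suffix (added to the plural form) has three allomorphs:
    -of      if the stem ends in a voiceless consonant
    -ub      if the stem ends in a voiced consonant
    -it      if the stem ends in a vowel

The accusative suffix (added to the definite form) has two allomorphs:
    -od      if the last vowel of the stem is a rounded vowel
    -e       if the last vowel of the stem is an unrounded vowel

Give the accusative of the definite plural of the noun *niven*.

niveneite

The final consonant of *niven* is /n/, which is a nasal, so the plural suffix is -e, giving *nivene*.
The final sound of the plural form *nivene* is /e/, which is a vowel, so the definite suffix is -it, giving *niveneit*.
Since the last vowel of the definite form *niveneit* is /i/ (an unrounded vowel), it takes -e, giving *niveneite*.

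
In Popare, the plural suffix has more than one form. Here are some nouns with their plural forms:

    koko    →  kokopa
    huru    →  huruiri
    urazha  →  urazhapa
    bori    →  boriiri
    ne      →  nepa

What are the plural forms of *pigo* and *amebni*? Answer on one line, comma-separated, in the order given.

The pattern is height harmony: -iri when the last vowel of the stem is a high vowel (*huru*, *bori*); -pa when the last vowel of the stem is a non-high vowel (*koko*, *urazha*, *ne*).
The last vowel of *pigo* is /o/, which is a non-high vowel, so the suffix is -pa, giving *pigopa*.
*amebni*: last vowel = /i/, a high vowel → -iri → *amebniiri*.

pigopa, amebniiri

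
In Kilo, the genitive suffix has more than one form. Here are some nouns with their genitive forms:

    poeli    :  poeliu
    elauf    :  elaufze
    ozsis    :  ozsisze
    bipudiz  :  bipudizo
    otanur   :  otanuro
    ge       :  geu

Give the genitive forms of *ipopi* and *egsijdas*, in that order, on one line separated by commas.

ipopiu, egsijdasze

The pattern is voicing of the final sound: -ze when the stem ends in a voiceless consonant (*elauf*, *ozsis*); -o when the stem ends in a voiced consonant (*bipudiz*, *otanur*); -u when the stem ends in a vowel (*poeli*, *ge*).
Since the final sound of *ipopi* is /i/ (a vowel), it takes -u, giving *ipopiu*.
The final sound of *egsijdas* is /s/, which is a voiceless consonant, so the suffix is -ze, giving *egsijdasze*.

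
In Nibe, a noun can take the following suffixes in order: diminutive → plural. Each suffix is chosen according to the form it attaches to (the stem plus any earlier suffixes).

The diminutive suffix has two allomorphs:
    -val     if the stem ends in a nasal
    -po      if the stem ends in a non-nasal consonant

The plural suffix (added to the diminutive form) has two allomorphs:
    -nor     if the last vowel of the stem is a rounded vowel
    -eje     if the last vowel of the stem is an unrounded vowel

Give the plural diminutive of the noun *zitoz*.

zitozponor

*zitoz* — final consonant /z/ (non-nasal) → -po → *zitozpo*.
The last vowel of the diminutive form *zitozpo* is /o/, which is a rounded vowel, so the plural suffix is -nor, giving *zitozponor*.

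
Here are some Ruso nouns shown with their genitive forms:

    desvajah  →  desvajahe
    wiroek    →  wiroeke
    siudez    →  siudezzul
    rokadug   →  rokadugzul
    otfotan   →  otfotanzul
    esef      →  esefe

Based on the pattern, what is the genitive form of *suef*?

suefe

The alternation tracks the final consonant of the stem — -e when the stem ends in a voiceless consonant (*desvajah*, *wiroek*, *esef*); -zul when the stem ends in a voiced consonant (*siudez*, *rokadug*, *otfotan*).
*suef*: final consonant = /f/, voiceless → -e → *suefe*.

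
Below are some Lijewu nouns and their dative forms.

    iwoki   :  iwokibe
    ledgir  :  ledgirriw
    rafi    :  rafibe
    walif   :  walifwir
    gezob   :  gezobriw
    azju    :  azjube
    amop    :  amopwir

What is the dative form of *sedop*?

sedopwir

The suffix is conditioned by the final sound: -wir when the stem ends in a voiceless consonant (*walif*, *amop*); -riw when the stem ends in a voiced consonant (*ledgir*, *gezob*); -be when the stem ends in a vowel (*iwoki*, *rafi*, *azju*).
*sedop*: final sound = /p/, a voiceless consonant → -wir → *sedopwir*.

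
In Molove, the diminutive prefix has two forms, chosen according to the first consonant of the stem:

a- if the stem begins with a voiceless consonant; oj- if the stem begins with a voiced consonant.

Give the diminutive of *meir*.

*meir*: first consonant = /m/, voiced → oj- → *ojmeir*.

ojmeir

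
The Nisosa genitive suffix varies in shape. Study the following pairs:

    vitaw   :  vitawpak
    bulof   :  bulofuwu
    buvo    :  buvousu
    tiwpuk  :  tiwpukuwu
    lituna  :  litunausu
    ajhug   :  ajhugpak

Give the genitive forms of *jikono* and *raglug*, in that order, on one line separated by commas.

jikonousu, raglugpak

The pattern is voicing of the final sound: -uwu when the stem ends in a voiceless consonant (*bulof*, *tiwpuk*); -pak when the stem ends in a voiced consonant (*vitaw*, *ajhug*); -usu when the stem ends in a vowel (*buvo*, *lituna*).
Since the final sound of *jikono* is /o/ (a vowel), it takes -usu, giving *jikonousu*.
*raglug* — final sound /g/ (a voiced consonant) → -pak → *raglugpak*.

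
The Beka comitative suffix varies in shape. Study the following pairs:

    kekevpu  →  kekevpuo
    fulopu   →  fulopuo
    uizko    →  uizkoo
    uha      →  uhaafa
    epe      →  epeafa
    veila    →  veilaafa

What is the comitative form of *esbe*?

The suffix is conditioned by the last vowel: -o when the last vowel of the stem is a rounded vowel (*kekevpu*, *fulopu*, *uizko*); -afa when the last vowel of the stem is an unrounded vowel (*uha*, *epe*, *veila*).
Since the last vowel of *esbe* is /e/ (an unrounded vowel), it takes -afa, giving *esbeafa*.

esbeafa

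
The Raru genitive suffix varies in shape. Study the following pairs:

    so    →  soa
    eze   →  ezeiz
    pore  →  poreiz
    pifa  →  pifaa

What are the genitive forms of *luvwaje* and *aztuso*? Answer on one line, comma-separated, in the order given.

The suffix is conditioned by the last vowel: -iz when the last vowel of the stem is a front vowel (*eze*, *pore*); -a when the last vowel of the stem is a back vowel (*so*, *pifa*).
Since the last vowel of *luvwaje* is /e/ (a front vowel), it takes -iz, giving *luvwajeiz*.
*aztuso*: last vowel = /o/, a back vowel → -a → *aztusoa*.

luvwajeiz, aztusoa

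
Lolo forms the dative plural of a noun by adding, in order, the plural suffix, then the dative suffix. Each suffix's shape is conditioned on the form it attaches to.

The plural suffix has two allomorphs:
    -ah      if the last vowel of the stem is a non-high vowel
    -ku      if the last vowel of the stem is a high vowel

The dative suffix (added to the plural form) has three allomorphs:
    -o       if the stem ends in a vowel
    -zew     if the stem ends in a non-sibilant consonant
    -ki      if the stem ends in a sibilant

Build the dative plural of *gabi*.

gabikuo

*gabi*: last vowel = /i/, a high vowel → -ku → *gabiku*.
The plural form *gabiku* — final sound /u/ (a vowel) → -o → *gabikuo*.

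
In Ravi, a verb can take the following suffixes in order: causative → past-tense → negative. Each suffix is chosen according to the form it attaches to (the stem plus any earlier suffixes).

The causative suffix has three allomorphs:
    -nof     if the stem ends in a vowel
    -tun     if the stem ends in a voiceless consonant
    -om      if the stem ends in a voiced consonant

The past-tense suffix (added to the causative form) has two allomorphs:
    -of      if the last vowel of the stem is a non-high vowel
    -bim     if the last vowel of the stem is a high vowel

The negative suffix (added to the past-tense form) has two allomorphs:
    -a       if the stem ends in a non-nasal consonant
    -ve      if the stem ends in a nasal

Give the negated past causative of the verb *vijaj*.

vijajomofa

The final sound of *vijaj* is /j/, which is a voiced consonant, so the causative suffix is -om, giving *vijajom*.
The causative form *vijajom*: last vowel = /o/, a non-high vowel → -of → *vijajomof*.
The past-tense form *vijajomof*: final consonant = /f/, non-nasal → -a → *vijajomofa*.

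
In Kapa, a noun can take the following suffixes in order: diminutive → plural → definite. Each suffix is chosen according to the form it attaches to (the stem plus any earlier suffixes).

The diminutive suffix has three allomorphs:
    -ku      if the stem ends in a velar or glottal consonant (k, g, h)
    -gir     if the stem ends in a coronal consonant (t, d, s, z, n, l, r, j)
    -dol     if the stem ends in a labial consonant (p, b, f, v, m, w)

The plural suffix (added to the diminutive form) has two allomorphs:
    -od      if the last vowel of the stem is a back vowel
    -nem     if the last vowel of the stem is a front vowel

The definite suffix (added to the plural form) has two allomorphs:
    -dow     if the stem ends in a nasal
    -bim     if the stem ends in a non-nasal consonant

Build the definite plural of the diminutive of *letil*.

letilgirnemdow

Since the final consonant of *letil* is /l/ (coronal), it takes -gir, giving *letilgir*.
The diminutive form *letilgir* — last vowel /i/ (a front vowel) → -nem → *letilgirnem*.
The plural form *letilgirnem*: final consonant = /m/, a nasal → -dow → *letilgirnemdow*.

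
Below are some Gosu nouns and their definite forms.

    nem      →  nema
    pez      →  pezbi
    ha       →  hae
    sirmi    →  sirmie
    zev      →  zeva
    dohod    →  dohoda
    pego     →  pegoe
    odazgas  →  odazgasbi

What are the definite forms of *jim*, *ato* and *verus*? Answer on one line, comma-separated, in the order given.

jima, atoe, verusbi

Looking at the final sound of each stem: -bi when the stem ends in a sibilant (*pez*, *odazgas*); -a when the stem ends in a non-sibilant consonant (*nem*, *zev*, *dohod*); -e when the stem ends in a vowel (*ha*, *sirmi*, *pego*).
*jim*: final sound = /m/, a non-sibilant consonant → -a → *jima*.
*ato*: final sound = /o/, a vowel → -e → *atoe*.
*verus*: final sound = /s/, a sibilant → -bi → *verusbi*.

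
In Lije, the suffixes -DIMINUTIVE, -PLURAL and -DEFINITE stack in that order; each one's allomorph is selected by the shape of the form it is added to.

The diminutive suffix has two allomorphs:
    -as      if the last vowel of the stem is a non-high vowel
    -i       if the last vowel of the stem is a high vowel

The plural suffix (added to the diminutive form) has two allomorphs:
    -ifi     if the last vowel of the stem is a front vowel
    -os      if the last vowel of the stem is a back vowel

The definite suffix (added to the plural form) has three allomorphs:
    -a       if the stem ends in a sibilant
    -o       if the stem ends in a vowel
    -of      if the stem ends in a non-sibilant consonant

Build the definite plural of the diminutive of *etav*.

*etav* — last vowel /a/ (a non-high vowel) → -as → *etavas*.
Since the last vowel of the diminutive form *etavas* is /a/ (a back vowel), it takes -os, giving *etavasos*.
The plural form *etavasos*: final sound = /s/, a sibilant → -a → *etavasosa*.

etavasosa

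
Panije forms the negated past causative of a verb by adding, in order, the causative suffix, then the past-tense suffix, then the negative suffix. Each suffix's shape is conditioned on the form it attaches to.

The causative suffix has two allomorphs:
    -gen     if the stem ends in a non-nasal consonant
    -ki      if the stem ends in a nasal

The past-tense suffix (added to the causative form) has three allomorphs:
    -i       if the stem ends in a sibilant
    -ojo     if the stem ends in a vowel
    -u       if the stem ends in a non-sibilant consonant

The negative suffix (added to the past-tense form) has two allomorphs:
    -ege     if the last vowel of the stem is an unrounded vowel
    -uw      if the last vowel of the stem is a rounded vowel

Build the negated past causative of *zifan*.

zifankiojouw

*zifan* — final consonant /n/ (a nasal) → -ki → *zifanki*.
Since the final sound of the causative form *zifanki* is /i/ (a vowel), it takes -ojo, giving *zifankiojo*.
The past-tense form *zifankiojo* — last vowel /o/ (a rounded vowel) → -uw → *zifankiojouw*.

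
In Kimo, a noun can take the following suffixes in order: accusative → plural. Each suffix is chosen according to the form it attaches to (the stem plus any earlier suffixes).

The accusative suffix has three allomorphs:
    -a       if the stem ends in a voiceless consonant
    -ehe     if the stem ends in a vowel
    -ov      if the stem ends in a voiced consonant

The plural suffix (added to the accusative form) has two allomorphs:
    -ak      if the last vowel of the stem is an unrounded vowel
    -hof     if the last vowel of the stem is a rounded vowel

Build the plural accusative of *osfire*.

osfireeheak

Since the final sound of *osfire* is /e/ (a vowel), it takes -ehe, giving *osfireehe*.
Since the last vowel of the accusative form *osfireehe* is /e/ (an unrounded vowel), it takes -ak, giving *osfireeheak*.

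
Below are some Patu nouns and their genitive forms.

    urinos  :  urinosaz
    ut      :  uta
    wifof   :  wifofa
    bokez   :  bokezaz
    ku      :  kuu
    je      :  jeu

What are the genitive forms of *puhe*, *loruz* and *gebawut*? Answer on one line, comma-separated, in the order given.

The suffix is conditioned by the final sound: -az when the stem ends in a sibilant (*urinos*, *bokez*); -a when the stem ends in a non-sibilant consonant (*ut*, *wifof*); -u when the stem ends in a vowel (*ku*, *je*).
Since the final sound of *puhe* is /e/ (a vowel), it takes -u, giving *puheu*.
*loruz*: final sound = /z/, a sibilant → -az → *loruzaz*.
*gebawut*: final sound = /t/, a non-sibilant consonant → -a → *gebawuta*.

puheu, loruzaz, gebawuta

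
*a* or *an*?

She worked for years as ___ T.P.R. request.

a

The indefinite article is chosen by the initial *sound* of the following word, not its spelling.
The initialism *T.P.R.* is read letter by letter; the first letter, T, is pronounced /tiː/, which begins with a consonant sound.
So the article is *a*: She worked for years as a T.P.R. request.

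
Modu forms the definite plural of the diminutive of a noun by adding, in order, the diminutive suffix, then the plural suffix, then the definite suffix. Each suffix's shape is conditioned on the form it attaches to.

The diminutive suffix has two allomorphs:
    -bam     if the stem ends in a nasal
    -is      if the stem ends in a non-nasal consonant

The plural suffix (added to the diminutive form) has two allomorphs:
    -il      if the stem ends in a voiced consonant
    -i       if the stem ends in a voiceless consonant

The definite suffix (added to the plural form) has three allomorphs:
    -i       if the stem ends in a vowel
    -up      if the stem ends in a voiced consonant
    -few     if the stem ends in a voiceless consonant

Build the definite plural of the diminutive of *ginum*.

ginumbamilup

*ginum* — final consonant /m/ (a nasal) → -bam → *ginumbam*.
The diminutive form *ginumbam* — final consonant /m/ (voiced) → -il → *ginumbamil*.
The plural form *ginumbamil*: final sound = /l/, a voiced consonant → -up → *ginumbamilup*.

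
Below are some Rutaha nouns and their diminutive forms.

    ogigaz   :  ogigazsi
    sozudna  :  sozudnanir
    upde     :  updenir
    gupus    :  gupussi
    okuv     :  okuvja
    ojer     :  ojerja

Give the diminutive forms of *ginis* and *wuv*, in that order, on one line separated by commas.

The pattern is sibilance of the final sound: -si when the stem ends in a sibilant (*ogigaz*, *gupus*); -ja when the stem ends in a non-sibilant consonant (*okuv*, *ojer*); -nir when the stem ends in a vowel (*sozudna*, *upde*).
*ginis* — final sound /s/ (a sibilant) → -si → *ginissi*.
*wuv*: final sound = /v/, a non-sibilant consonant → -ja → *wuvja*.

ginissi, wuvja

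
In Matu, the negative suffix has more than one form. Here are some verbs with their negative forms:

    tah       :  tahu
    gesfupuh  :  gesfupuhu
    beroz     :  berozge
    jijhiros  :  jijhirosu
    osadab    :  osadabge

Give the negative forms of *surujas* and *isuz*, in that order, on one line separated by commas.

surujasu, isuzge

The suffix is conditioned by the final consonant: -u when the stem ends in a voiceless consonant (*tah*, *gesfupuh*, *jijhiros*); -ge when the stem ends in a voiced consonant (*beroz*, *osadab*).
Since the final consonant of *surujas* is /s/ (voiceless), it takes -u, giving *surujasu*.
*isuz*: final consonant = /z/, voiced → -ge → *isuzge*.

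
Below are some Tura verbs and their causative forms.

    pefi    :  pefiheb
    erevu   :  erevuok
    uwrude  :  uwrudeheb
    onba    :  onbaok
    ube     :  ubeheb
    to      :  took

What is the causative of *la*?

The alternation tracks the last vowel of the stem — -heb when the last vowel of the stem is a front vowel (*pefi*, *uwrude*, *ube*); -ok when the last vowel of the stem is a back vowel (*erevu*, *onba*, *to*).
*la*: last vowel = /a/, a back vowel → -ok → *laok*.

laok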